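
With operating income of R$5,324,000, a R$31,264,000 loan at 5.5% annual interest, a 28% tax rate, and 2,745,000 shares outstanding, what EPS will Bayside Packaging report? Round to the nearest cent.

R$0.95

Pre-tax income = R$5,324,000 − R$1,719,520.00 = R$3,604,480.00.
After tax at 28%: net income = R$3,604,480.00 × 0.72 = R$2,595,225.60.
EPS = R$2,595,225.60 ÷ 2,745,000 = R$0.95.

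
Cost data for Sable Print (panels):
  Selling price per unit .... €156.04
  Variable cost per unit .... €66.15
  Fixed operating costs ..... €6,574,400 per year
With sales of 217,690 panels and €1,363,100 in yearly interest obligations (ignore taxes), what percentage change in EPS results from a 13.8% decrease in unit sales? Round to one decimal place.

Contribution at this volume is 217,690 × €89.89 = €19,568,154.10.
Operating income = contribution − fixed costs = €19,568,154.10 − €6,574,400 = €12,993,754.10.
Interest = €1,363,100.00, so EBIT − I = €11,630,654.10.
DCL = total CM / (EBIT − I) = €19,568,154.10 / €11,630,654.10 = 1.6825.
EPS therefore changes by 1.6825 × (-13.8%) = -23.2%.

-23.2%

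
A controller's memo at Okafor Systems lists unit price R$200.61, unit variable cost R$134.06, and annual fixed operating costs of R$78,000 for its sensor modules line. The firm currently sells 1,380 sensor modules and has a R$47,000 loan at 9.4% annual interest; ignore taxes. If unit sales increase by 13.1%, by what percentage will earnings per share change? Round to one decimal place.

Contribution at this volume is 1,380 × R$66.55 = R$91,839.00.
EBIT = R$91,839.00 − R$78,000 = R$13,839.00.
Interest = R$4,418.00, so EBIT − I = R$9,421.00.
Degree of combined leverage = contribution ÷ (EBIT − I) = R$91,839.00 ÷ R$9,421.00 = 9.7483.
EPS therefore changes by 9.7483 × (+13.1%) = +127.7%.

+127.7%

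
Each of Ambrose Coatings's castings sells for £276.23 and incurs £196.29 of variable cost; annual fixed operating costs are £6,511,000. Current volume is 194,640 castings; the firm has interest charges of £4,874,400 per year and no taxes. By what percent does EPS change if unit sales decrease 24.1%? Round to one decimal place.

At 194,640 units, contribution = 194,640 × £79.94 = £15,559,521.60.
EBIT = £15,559,521.60 − £6,511,000 = £9,048,521.60.
After interest of £4,874,400.00, pre-tax earnings = £4,174,121.60.
DCL = total CM / (EBIT − I) = £15,559,521.60 / £4,174,121.60 = 3.7276.
%ΔEPS = DCL × %ΔSales = 3.7276 × -24.1% = -89.8%.

-89.8%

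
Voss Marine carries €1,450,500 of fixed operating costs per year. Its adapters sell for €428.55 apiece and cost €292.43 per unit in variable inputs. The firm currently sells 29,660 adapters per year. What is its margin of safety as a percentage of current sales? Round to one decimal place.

64.1%

Unit CM = price − variable cost = €428.55 − €292.43 = €136.12. Break-even units = €1,450,500 ÷ €136.12 = 10,656.04; break-even revenue = 10,656.04 × €428.55 = €4,566,645.42.
Current sales = 29,660 × €428.55 = €12,710,793.00.
Margin of safety = (€12,710,793.00 − €4,566,645.42) ÷ €12,710,793.00 = 64.1%.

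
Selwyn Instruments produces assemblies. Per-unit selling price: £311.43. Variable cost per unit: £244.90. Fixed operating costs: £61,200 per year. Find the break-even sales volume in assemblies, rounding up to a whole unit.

Contribution margin per unit = £311.43 − £244.90 = £66.53.
Units to break even: £61,200 ÷ £66.53 = 919.89, rounded up to 920.

920 assemblies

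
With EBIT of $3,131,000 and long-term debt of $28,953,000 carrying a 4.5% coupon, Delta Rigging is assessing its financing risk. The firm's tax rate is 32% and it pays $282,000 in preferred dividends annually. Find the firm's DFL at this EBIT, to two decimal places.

2.22

Interest = $1,302,885.00.
Pre-tax preferred-dividend burden = $282,000 ÷ (1 − 0.32) = $414,705.88.
DFL = EBIT ÷ [EBIT − I − D_p/(1−t)] = $3,131,000 ÷ [$3,131,000 − $1,302,885.00 − $414,705.88] = $3,131,000 ÷ $1,413,409.12 = 2.2152.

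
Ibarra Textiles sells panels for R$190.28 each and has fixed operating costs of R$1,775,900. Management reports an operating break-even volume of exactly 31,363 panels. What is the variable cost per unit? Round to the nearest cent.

Contribution per unit must be FC / Q = R$1,775,900 / 31,363 = R$56.6240.
Variable cost per unit = R$190.28 − R$56.6240 = R$133.66.

R$133.66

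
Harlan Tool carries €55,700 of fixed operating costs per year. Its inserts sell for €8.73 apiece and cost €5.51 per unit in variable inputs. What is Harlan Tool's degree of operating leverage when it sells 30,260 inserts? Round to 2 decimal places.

Contribution at this volume is 30,260 × €3.22 = €97,437.20.
EBIT = €97,437.20 − €55,700 = €41,737.20.
So DOL = total CM / EBIT = €97,437.20 / €41,737.20 = 2.3345.

2.33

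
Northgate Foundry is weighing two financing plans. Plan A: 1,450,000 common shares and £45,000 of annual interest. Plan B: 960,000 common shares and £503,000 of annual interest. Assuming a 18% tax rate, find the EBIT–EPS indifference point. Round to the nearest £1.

Set EPS_A = EPS_B: (EBIT − £45,000)(1 − 0.18) ÷ 1,450,000 = (EBIT − £503,000)(1 − 0.18) ÷ 960,000.
Cancelling (1 − t) and cross-multiplying: 960,000·(EBIT − 45,000) = 1,450,000·(EBIT − 503,000).
EBIT × (1,450,000 − 960,000) = 503,000 × 1,450,000 − 45,000 × 960,000 = 686,150,000,000, so EBIT = 686,150,000,000 ÷ 490,000 = 1,400,306.12.

£1,400,306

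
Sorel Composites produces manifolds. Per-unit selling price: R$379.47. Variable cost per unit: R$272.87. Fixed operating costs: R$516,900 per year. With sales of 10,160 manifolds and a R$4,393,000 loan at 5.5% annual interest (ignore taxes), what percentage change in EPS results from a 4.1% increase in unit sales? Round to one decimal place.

+13.7%

Contribution at this volume is 10,160 × R$106.60 = R$1,083,056.00.
Subtracting fixed costs: EBIT = R$1,083,056.00 − R$516,900 = R$566,156.00.
After interest of R$241,615.00, pre-tax earnings = R$324,541.00.
DCL = total CM / (EBIT − I) = R$1,083,056.00 / R$324,541.00 = 3.3372.
EPS therefore changes by 3.3372 × (+4.1%) = +13.7%.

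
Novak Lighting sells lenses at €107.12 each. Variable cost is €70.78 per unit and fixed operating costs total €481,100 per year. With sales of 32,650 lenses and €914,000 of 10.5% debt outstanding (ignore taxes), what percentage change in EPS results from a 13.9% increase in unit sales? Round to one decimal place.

+27.1%

Total contribution margin = 32,650 × €36.34 = €1,186,501.00.
Operating income = contribution − fixed costs = €1,186,501.00 − €481,100 = €705,401.00.
Interest = €95,970.00, so EBIT − I = €609,431.00.
DCL = total CM / (EBIT − I) = €1,186,501.00 / €609,431.00 = 1.9469.
EPS therefore changes by 1.9469 × (+13.9%) = +27.1%.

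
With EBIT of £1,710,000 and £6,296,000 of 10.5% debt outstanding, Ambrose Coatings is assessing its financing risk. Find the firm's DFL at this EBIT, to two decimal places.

1.63

Annual interest charges come to £661,080.00.
Degree of financial leverage = EBIT / (EBIT − interest) = £1,710,000 / £1,048,920.00 = 1.6302.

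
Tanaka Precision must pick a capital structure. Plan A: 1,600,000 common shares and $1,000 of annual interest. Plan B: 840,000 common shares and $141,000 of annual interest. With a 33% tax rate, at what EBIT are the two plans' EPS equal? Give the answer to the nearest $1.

Set EPS_A = EPS_B: (EBIT − $1,000)(1 − 0.33) ÷ 1,600,000 = (EBIT − $141,000)(1 − 0.33) ÷ 840,000.
Cancelling (1 − t) and cross-multiplying: 840,000·(EBIT − 1,000) = 1,600,000·(EBIT − 141,000).
EBIT × (1,600,000 − 840,000) = 141,000 × 1,600,000 − 1,000 × 840,000 = 224,760,000,000, so EBIT = 224,760,000,000 ÷ 760,000 = 295,736.84.

$295,737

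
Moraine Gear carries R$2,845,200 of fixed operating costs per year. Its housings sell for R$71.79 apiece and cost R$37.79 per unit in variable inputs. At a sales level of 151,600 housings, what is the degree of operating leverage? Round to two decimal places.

2.23

Total contribution margin = 151,600 × R$34.00 = R$5,154,400.00.
Subtracting fixed costs: EBIT = R$5,154,400.00 − R$2,845,200 = R$2,309,200.00.
DOL = contribution ÷ EBIT = R$5,154,400.00 ÷ R$2,309,200.00 = 2.2321.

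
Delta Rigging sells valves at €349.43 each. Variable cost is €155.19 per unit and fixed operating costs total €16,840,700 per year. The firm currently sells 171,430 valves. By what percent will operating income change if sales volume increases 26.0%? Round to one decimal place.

+52.6%

Total contribution margin = 171,430 × €194.24 = €33,298,563.20.
EBIT = €33,298,563.20 − €16,840,700 = €16,457,863.20.
DOL = contribution ÷ EBIT = €33,298,563.20 ÷ €16,457,863.20 = 2.0233.
Operating income changes by 2.0233 × +26.0% = +52.6%.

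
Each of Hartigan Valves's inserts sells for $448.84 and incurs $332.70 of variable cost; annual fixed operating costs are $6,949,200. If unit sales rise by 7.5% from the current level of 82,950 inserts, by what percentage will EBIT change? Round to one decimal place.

+26.9%

Total contribution margin = 82,950 × $116.14 = $9,633,813.00.
Subtracting fixed costs: EBIT = $9,633,813.00 − $6,949,200 = $2,684,613.00.
DOL = contribution ÷ EBIT = $9,633,813.00 ÷ $2,684,613.00 = 3.5885.
%ΔEBIT = DOL × %ΔSales = 3.5885 × +7.5% = +26.9%.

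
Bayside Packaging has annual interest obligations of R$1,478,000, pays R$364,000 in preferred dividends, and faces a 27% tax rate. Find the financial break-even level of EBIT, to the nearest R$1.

Preferred dividends are paid after tax, so their pre-tax equivalent is R$364,000 ÷ (1 − 0.27) = R$498,630.14.
Financial break-even EBIT = interest + D_p ÷ (1 − t) = R$1,478,000 + R$498,630.14 = R$1,976,630.14.

R$1,976,630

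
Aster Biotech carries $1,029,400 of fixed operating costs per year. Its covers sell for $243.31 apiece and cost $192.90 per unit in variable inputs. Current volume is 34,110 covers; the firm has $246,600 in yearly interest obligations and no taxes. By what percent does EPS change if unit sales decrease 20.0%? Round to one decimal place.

At 34,110 units, contribution = 34,110 × $50.41 = $1,719,485.10.
Operating income = contribution − fixed costs = $1,719,485.10 − $1,029,400 = $690,085.10.
Interest = $246,600.00, so EBIT − I = $443,485.10.
DCL = total CM / (EBIT − I) = $1,719,485.10 / $443,485.10 = 3.8772.
%ΔEPS = DCL × %ΔSales = 3.8772 × -20.0% = -77.5%.

-77.5%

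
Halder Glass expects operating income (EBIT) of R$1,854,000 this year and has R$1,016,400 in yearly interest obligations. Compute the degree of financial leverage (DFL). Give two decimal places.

Annual interest charges come to R$1,016,400.00.
Degree of financial leverage = EBIT / (EBIT − interest) = R$1,854,000 / R$837,600.00 = 2.2135.

2.21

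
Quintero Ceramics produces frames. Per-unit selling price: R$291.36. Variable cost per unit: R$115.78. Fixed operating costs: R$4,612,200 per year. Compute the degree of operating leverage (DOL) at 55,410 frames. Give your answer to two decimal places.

At 55,410 units, contribution = 55,410 × R$175.58 = R$9,728,887.80.
EBIT = R$9,728,887.80 − R$4,612,200 = R$5,116,687.80.
So DOL = total CM / EBIT = R$9,728,887.80 / R$5,116,687.80 = 1.9014.

1.90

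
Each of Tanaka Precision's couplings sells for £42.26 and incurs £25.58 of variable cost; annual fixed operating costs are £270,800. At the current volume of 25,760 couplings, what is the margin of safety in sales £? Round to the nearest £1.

Unit CM = price − variable cost = £42.26 − £25.58 = £16.68. Break-even units = £270,800 ÷ £16.68 = 16,235.01; break-even revenue = 16,235.01 × £42.26 = £686,091.61.
Current sales = 25,760 × £42.26 = £1,088,617.60.
Margin of safety = £1,088,617.60 − £686,091.61 = £402,526.

£402,526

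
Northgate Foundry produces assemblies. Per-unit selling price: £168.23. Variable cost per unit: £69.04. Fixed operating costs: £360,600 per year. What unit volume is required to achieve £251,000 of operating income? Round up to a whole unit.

6,166 assemblies

Each unit contributes £168.23 − £69.04 = £99.19.
Required volume = (fixed costs + target profit) ÷ CM = (£360,600 + £251,000) ÷ £99.19 = 6,165.94, so 6,166 assemblies.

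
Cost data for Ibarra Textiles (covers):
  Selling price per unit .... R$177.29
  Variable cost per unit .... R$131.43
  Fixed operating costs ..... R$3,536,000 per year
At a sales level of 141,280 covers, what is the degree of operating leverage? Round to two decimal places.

At 141,280 units, contribution = 141,280 × R$45.86 = R$6,479,100.80.
EBIT = R$6,479,100.80 − R$3,536,000 = R$2,943,100.80.
Degree of operating leverage = R$6,479,100.80 / R$2,943,100.80 = 2.2015.

2.20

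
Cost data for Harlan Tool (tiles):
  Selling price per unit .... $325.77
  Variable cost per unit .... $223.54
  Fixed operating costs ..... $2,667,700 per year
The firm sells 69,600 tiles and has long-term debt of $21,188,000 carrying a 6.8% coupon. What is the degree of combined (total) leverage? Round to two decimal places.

2.37

Contribution at this volume is 69,600 × $102.23 = $7,115,208.00.
Subtracting fixed costs: EBIT = $7,115,208.00 − $2,667,700 = $4,447,508.00. Interest = $1,440,784.00, so EBIT − I = $3,006,724.00.
DCL = contribution ÷ (EBIT − I) = $7,115,208.00 ÷ $3,006,724.00 = 2.3664.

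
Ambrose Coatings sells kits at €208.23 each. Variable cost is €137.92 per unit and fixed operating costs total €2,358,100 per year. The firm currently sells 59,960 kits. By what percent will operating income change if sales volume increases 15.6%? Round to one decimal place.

Contribution at this volume is 59,960 × €70.31 = €4,215,787.60.
Subtracting fixed costs: EBIT = €4,215,787.60 − €2,358,100 = €1,857,687.60.
So DOL = total CM / EBIT = €4,215,787.60 / €1,857,687.60 = 2.2694.
Operating income changes by 2.2694 × +15.6% = +35.4%.

+35.4%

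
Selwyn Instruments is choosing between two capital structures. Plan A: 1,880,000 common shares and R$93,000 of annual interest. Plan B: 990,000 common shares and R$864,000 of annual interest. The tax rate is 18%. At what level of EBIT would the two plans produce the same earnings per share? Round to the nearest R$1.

R$1,721,629

Set EPS_A = EPS_B: (EBIT − R$93,000)(1 − 0.18) ÷ 1,880,000 = (EBIT − R$864,000)(1 − 0.18) ÷ 990,000.
Cancelling (1 − t) and cross-multiplying: 990,000·(EBIT − 93,000) = 1,880,000·(EBIT − 864,000).
Solving, EBIT = (864,000·1,880,000 − 93,000·990,000) / (1,880,000 − 990,000) = 1,532,250,000,000 / 890,000 = 1,721,629.21.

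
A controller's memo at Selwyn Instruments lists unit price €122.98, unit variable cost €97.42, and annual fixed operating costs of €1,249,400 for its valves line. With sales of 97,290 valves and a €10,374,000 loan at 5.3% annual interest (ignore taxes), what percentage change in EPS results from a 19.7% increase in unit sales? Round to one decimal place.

+71.3%

Contribution at this volume is 97,290 × €25.56 = €2,486,732.40.
EBIT = €2,486,732.40 − €1,249,400 = €1,237,332.40.
After interest of €549,822.00, pre-tax earnings = €687,510.40.
DCL = total CM / (EBIT − I) = €2,486,732.40 / €687,510.40 = 3.6170.
%ΔEPS = DCL × %ΔSales = 3.6170 × +19.7% = +71.3%.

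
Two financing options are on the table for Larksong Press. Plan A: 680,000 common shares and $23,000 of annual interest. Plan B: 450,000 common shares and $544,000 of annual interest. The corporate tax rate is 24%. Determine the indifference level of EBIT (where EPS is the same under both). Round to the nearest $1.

Set EPS_A = EPS_B: (EBIT − $23,000)(1 − 0.24) ÷ 680,000 = (EBIT − $544,000)(1 − 0.24) ÷ 450,000.
The (1 − t) factor cancels: (EBIT − 23,000) × 450,000 = (EBIT − 544,000) × 680,000.
EBIT × (680,000 − 450,000) = 544,000 × 680,000 − 23,000 × 450,000 = 359,570,000,000, so EBIT = 359,570,000,000 ÷ 230,000 = 1,563,347.83.

$1,563,348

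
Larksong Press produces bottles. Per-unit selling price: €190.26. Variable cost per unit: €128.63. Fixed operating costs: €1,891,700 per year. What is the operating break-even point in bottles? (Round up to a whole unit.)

30,695 bottles

Contribution margin per unit = €190.26 − €128.63 = €61.63.
Break-even Q = €1,891,700 / €61.63 = 30,694.47 → 30,695 bottles.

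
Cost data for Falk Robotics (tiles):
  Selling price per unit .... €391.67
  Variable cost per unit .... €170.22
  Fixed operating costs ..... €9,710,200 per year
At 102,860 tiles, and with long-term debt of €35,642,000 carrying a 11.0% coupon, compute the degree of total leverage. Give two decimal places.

2.49

At 102,860 units, contribution = 102,860 × €221.45 = €22,778,347.00.
Subtracting fixed costs: EBIT = €22,778,347.00 − €9,710,200 = €13,068,147.00. Interest = €3,920,620.00, so EBIT − I = €9,147,527.00.
Degree of total leverage = total CM / (EBIT − interest) = €22,778,347.00 / €9,147,527.00 = 2.4901.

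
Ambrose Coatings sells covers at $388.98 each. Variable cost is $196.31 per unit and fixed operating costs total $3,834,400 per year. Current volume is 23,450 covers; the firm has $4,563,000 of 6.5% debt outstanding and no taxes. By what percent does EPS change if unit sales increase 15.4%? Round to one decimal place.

+179.7%

At 23,450 units, contribution = 23,450 × $192.67 = $4,518,111.50.
Operating income = contribution − fixed costs = $4,518,111.50 − $3,834,400 = $683,711.50.
Interest = $296,595.00, so EBIT − I = $387,116.50.
Degree of combined leverage = contribution ÷ (EBIT − I) = $4,518,111.50 ÷ $387,116.50 = 11.6712.
EPS therefore changes by 11.6712 × (+15.4%) = +179.7%.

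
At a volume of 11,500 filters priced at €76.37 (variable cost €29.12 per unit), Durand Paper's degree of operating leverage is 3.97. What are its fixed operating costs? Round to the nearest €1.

€406,505

Total contribution margin = 11,500 × €47.25 = €543,375.00.
DOL = contribution / EBIT, so EBIT = €543,375.00 / 3.97 = €136,870.28.
And FC = contribution − EBIT = €543,375.00 − €136,870.28 = €406,505.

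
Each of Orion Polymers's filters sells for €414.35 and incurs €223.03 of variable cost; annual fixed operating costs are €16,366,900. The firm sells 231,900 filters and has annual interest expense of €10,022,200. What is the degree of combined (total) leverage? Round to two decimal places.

At 231,900 units, contribution = 231,900 × €191.32 = €44,367,108.00.
Operating income = contribution − fixed costs = €44,367,108.00 − €16,366,900 = €28,000,208.00. Interest = €10,022,200.00.
DOL = €44,367,108.00 ÷ €28,000,208.00 = 1.5845; DFL = €28,000,208.00 ÷ €17,978,008.00 = 1.5575.
DCL = DOL × DFL = 1.5845 × 1.5575 = 2.4679.

2.47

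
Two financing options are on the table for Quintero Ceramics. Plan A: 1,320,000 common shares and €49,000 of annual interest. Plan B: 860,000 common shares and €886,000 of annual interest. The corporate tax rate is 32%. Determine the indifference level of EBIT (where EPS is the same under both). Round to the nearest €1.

€2,450,826

At indifference, (EBIT − 49,000)(1 − t)/1,320,000 = (EBIT − 886,000)(1 − t)/860,000.
Cancelling (1 − t) and cross-multiplying: 860,000·(EBIT − 49,000) = 1,320,000·(EBIT − 886,000).
Solving, EBIT = (886,000·1,320,000 − 49,000·860,000) / (1,320,000 − 860,000) = 1,127,380,000,000 / 460,000 = 2,450,826.09.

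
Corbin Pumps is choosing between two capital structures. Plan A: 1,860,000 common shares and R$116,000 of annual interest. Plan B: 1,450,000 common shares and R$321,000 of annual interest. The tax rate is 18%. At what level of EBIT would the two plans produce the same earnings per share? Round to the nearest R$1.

Set EPS_A = EPS_B: (EBIT − R$116,000)(1 − 0.18) ÷ 1,860,000 = (EBIT − R$321,000)(1 − 0.18) ÷ 1,450,000.
The (1 − t) factor cancels: (EBIT − 116,000) × 1,450,000 = (EBIT − 321,000) × 1,860,000.
EBIT × (1,860,000 − 1,450,000) = 321,000 × 1,860,000 − 116,000 × 1,450,000 = 428,860,000,000, so EBIT = 428,860,000,000 ÷ 410,000 = 1,046,000.00.

R$1,046,000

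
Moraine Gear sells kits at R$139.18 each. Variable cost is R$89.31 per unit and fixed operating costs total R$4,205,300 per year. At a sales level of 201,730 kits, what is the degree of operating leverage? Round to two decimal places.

At 201,730 units, contribution = 201,730 × R$49.87 = R$10,060,275.10.
Subtracting fixed costs: EBIT = R$10,060,275.10 − R$4,205,300 = R$5,854,975.10.
So DOL = total CM / EBIT = R$10,060,275.10 / R$5,854,975.10 = 1.7182.

1.72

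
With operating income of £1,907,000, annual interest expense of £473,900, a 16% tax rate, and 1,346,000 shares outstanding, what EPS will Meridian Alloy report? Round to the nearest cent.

£0.89

Pre-tax income = £1,907,000 − £473,900.00 = £1,433,100.00.
Net income = £1,433,100.00 × (1 − 0.16) = £1,203,804.00.
EPS = £1,203,804.00 ÷ 1,346,000 = £0.89.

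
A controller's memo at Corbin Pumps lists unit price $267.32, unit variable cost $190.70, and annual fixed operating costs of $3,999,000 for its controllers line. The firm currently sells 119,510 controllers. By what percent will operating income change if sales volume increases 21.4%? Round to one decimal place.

At 119,510 units, contribution = 119,510 × $76.62 = $9,156,856.20.
EBIT = $9,156,856.20 − $3,999,000 = $5,157,856.20.
So DOL = total CM / EBIT = $9,156,856.20 / $5,157,856.20 = 1.7753.
%ΔEBIT = DOL × %ΔSales = 1.7753 × +21.4% = +38.0%.

+38.0%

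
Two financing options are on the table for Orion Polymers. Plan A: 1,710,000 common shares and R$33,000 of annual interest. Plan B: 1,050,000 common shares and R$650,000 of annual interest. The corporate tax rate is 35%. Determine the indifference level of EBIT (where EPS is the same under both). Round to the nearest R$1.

At indifference, (EBIT − 33,000)(1 − t)/1,710,000 = (EBIT − 650,000)(1 − t)/1,050,000.
The (1 − t) factor cancels: (EBIT − 33,000) × 1,050,000 = (EBIT − 650,000) × 1,710,000.
EBIT × (1,710,000 − 1,050,000) = 650,000 × 1,710,000 − 33,000 × 1,050,000 = 1,076,850,000,000, so EBIT = 1,076,850,000,000 ÷ 660,000 = 1,631,590.91.

R$1,631,591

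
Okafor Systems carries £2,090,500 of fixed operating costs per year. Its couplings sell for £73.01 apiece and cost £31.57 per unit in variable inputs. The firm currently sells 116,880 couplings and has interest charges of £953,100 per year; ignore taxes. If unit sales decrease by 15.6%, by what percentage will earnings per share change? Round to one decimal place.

-42.0%

Total contribution margin = 116,880 × £41.44 = £4,843,507.20.
Subtracting fixed costs: EBIT = £4,843,507.20 − £2,090,500 = £2,753,007.20.
Interest = £953,100.00, so EBIT − I = £1,799,907.20.
Degree of combined leverage = contribution ÷ (EBIT − I) = £4,843,507.20 ÷ £1,799,907.20 = 2.6910.
%ΔEPS = DCL × %ΔSales = 2.6910 × -15.6% = -42.0%.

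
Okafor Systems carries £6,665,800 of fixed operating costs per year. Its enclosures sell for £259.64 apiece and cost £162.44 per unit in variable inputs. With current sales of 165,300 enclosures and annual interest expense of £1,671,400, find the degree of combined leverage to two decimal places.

2.08

Total contribution margin = 165,300 × £97.20 = £16,067,160.00.
Operating income = contribution − fixed costs = £16,067,160.00 − £6,665,800 = £9,401,360.00. Interest = £1,671,400.00, so EBIT − I = £7,729,960.00.
Degree of total leverage = total CM / (EBIT − interest) = £16,067,160.00 / £7,729,960.00 = 2.0786.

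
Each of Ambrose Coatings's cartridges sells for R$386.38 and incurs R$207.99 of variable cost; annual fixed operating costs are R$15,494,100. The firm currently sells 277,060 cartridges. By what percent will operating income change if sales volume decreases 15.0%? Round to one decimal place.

Total contribution margin = 277,060 × R$178.39 = R$49,424,733.40.
Operating income = contribution − fixed costs = R$49,424,733.40 − R$15,494,100 = R$33,930,633.40.
So DOL = total CM / EBIT = R$49,424,733.40 / R$33,930,633.40 = 1.4566.
%ΔEBIT = DOL × %ΔSales = 1.4566 × -15.0% = -21.8%.

-21.8%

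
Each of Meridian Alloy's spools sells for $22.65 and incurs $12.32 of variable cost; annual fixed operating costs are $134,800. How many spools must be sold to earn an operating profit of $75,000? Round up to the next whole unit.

Contribution margin per unit = $22.65 − $12.32 = $10.33.
Need Q such that Q × $10.33 − $134,800 = $75,000, i.e. Q = $209,800 / $10.33 = 20,309.78 → 20,310.

20,310 spools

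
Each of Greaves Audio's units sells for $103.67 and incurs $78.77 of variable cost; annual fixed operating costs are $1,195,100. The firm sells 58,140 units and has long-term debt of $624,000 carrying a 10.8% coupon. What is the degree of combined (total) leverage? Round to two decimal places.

Contribution at this volume is 58,140 × $24.90 = $1,447,686.00.
EBIT = $1,447,686.00 − $1,195,100 = $252,586.00. Interest = $67,392.00, so EBIT − I = $185,194.00.
DCL = contribution ÷ (EBIT − I) = $1,447,686.00 ÷ $185,194.00 = 7.8171.

7.82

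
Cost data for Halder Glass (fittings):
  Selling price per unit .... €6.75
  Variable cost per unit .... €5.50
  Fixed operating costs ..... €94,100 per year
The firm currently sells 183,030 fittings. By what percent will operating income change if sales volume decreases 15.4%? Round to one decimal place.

-26.2%

Total contribution margin = 183,030 × €1.25 = €228,787.50.
Operating income = contribution − fixed costs = €228,787.50 − €94,100 = €134,687.50.
So DOL = total CM / EBIT = €228,787.50 / €134,687.50 = 1.6987.
%ΔEBIT = DOL × %ΔSales = 1.6987 × -15.4% = -26.2%.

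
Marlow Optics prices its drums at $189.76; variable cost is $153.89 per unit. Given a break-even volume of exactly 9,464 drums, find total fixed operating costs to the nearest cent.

$339,473.68

Contribution margin per unit = $189.76 − $153.89 = $35.87.
Fixed costs = break-even units × CM = 9,464 × $35.87 = $339,473.68.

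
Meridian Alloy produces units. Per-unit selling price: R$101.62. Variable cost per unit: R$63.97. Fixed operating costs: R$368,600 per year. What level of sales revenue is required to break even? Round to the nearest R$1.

CM per unit = R$101.62 − R$63.97 = R$37.65; CM ratio = R$37.65 / R$101.62 = 0.3705.
Break-even sales = FC ÷ CM ratio = R$368,600 × R$101.62 / R$37.65 = R$994,877.

R$994,877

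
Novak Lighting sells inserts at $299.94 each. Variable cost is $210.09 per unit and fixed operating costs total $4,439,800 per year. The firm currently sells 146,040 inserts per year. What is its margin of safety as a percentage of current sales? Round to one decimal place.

Contribution margin per unit = $299.94 − $210.09 = $89.85. Break-even units = $4,439,800 ÷ $89.85 = 49,413.47; break-even revenue = 49,413.47 × $299.94 = $14,821,075.26.
Actual sales revenue = 146,040 × $299.94 = $43,803,237.60.
Margin of safety = ($43,803,237.60 − $14,821,075.26) ÷ $43,803,237.60 = 66.2%.

66.2%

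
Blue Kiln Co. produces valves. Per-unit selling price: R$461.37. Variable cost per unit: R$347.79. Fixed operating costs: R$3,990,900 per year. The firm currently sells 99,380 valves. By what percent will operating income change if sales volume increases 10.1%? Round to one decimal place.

At 99,380 units, contribution = 99,380 × R$113.58 = R$11,287,580.40.
Operating income = contribution − fixed costs = R$11,287,580.40 − R$3,990,900 = R$7,296,680.40.
DOL = contribution ÷ EBIT = R$11,287,580.40 ÷ R$7,296,680.40 = 1.5469.
Operating income changes by 1.5469 × +10.1% = +15.6%.

+15.6%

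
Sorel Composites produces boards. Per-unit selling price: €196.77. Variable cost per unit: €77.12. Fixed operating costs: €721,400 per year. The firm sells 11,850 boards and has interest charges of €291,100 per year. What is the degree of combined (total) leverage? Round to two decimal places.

Contribution at this volume is 11,850 × €119.65 = €1,417,852.50.
EBIT = €1,417,852.50 − €721,400 = €696,452.50. Interest = €291,100.00, so EBIT − I = €405,352.50.
Degree of total leverage = total CM / (EBIT − interest) = €1,417,852.50 / €405,352.50 = 3.4978.

3.50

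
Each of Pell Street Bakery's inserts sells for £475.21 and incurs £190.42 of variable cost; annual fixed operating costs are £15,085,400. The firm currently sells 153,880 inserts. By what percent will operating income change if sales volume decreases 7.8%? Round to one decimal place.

-11.9%

Contribution at this volume is 153,880 × £284.79 = £43,823,485.20.
EBIT = £43,823,485.20 − £15,085,400 = £28,738,085.20.
DOL = contribution ÷ EBIT = £43,823,485.20 ÷ £28,738,085.20 = 1.5249.
So EBIT moves 1.5249 × (-7.8%) = -11.9%.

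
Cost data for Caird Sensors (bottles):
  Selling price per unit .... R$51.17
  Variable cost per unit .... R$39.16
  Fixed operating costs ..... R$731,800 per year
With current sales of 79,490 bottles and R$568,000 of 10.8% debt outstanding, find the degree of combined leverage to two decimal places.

At 79,490 units, contribution = 79,490 × R$12.01 = R$954,674.90.
Operating income = contribution − fixed costs = R$954,674.90 − R$731,800 = R$222,874.90. Interest = R$61,344.00.
DOL = R$954,674.90 ÷ R$222,874.90 = 4.2835; DFL = R$222,874.90 ÷ R$161,530.90 = 1.3798.
Combined leverage = 4.2835 × 1.3798 = 5.9104.

5.91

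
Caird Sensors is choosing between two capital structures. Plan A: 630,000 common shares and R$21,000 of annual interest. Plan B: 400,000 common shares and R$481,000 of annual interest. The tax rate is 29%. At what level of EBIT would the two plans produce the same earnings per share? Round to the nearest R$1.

R$1,281,000

Set EPS_A = EPS_B: (EBIT − R$21,000)(1 − 0.29) ÷ 630,000 = (EBIT − R$481,000)(1 − 0.29) ÷ 400,000.
Cancelling (1 − t) and cross-multiplying: 400,000·(EBIT − 21,000) = 630,000·(EBIT − 481,000).
EBIT × (630,000 − 400,000) = 481,000 × 630,000 − 21,000 × 400,000 = 294,630,000,000, so EBIT = 294,630,000,000 ÷ 230,000 = 1,281,000.00.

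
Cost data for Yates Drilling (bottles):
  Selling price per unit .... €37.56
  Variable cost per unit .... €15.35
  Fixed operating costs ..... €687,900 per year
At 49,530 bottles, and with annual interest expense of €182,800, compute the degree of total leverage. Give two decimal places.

4.80

Total contribution margin = 49,530 × €22.21 = €1,100,061.30.
Subtracting fixed costs: EBIT = €1,100,061.30 − €687,900 = €412,161.30. Interest = €182,800.00, so EBIT − I = €229,361.30.
DCL = contribution ÷ (EBIT − I) = €1,100,061.30 ÷ €229,361.30 = 4.7962.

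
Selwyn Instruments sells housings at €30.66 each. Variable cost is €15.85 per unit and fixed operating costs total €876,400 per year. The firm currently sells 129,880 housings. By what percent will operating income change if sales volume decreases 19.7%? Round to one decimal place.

Total contribution margin = 129,880 × €14.81 = €1,923,522.80.
EBIT = €1,923,522.80 − €876,400 = €1,047,122.80.
Degree of operating leverage = €1,923,522.80 / €1,047,122.80 = 1.8370.
%ΔEBIT = DOL × %ΔSales = 1.8370 × -19.7% = -36.2%.

-36.2%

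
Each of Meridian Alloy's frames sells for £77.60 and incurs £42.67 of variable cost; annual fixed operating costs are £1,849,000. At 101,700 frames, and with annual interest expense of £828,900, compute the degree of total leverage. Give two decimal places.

At 101,700 units, contribution = 101,700 × £34.93 = £3,552,381.00.
EBIT = £3,552,381.00 − £1,849,000 = £1,703,381.00. Interest = £828,900.00, so EBIT − I = £874,481.00.
Degree of total leverage = total CM / (EBIT − interest) = £3,552,381.00 / £874,481.00 = 4.0623.

4.06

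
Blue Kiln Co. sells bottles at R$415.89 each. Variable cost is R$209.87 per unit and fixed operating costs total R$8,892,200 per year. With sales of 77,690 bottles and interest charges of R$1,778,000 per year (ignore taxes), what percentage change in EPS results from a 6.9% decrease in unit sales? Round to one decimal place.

-20.7%

Total contribution margin = 77,690 × R$206.02 = R$16,005,693.80.
Operating income = contribution − fixed costs = R$16,005,693.80 − R$8,892,200 = R$7,113,493.80.
Interest = R$1,778,000.00, so EBIT − I = R$5,335,493.80.
DCL = total CM / (EBIT − I) = R$16,005,693.80 / R$5,335,493.80 = 2.9999.
EPS therefore changes by 2.9999 × (-6.9%) = -20.7%.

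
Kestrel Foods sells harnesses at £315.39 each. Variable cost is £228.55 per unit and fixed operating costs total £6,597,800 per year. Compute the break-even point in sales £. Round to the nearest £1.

Contribution margin per unit = £315.39 − £228.55 = £86.84, a CM ratio of £86.84 ÷ £315.39 = 0.2753.
Break-even sales = FC ÷ CM ratio = £6,597,800 × £315.39 / £86.84 = £23,962,231.

£23,962,231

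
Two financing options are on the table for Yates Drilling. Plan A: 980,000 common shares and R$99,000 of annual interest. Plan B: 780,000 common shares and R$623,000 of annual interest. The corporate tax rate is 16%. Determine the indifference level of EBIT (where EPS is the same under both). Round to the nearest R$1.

At indifference, (EBIT − 99,000)(1 − t)/980,000 = (EBIT − 623,000)(1 − t)/780,000.
The (1 − t) factor cancels: (EBIT − 99,000) × 780,000 = (EBIT − 623,000) × 980,000.
Solving, EBIT = (623,000·980,000 − 99,000·780,000) / (980,000 − 780,000) = 533,320,000,000 / 200,000 = 2,666,600.00.

R$2,666,600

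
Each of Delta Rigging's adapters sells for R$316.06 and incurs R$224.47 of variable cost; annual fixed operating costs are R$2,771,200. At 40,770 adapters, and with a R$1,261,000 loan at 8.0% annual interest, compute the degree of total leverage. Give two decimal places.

Total contribution margin = 40,770 × R$91.59 = R$3,734,124.30.
Operating income = contribution − fixed costs = R$3,734,124.30 − R$2,771,200 = R$962,924.30. Interest = R$100,880.00, so EBIT − I = R$862,044.30.
Degree of total leverage = total CM / (EBIT − interest) = R$3,734,124.30 / R$862,044.30 = 4.3317.

4.33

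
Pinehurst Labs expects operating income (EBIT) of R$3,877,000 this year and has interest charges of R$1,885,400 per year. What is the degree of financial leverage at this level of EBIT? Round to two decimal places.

1.95

Interest = R$1,885,400.00.
Degree of financial leverage = EBIT / (EBIT − interest) = R$3,877,000 / R$1,991,600.00 = 1.9467.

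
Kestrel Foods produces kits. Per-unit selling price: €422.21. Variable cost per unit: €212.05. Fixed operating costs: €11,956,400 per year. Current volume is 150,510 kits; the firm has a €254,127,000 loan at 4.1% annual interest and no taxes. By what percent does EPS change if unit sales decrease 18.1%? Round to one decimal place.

-61.9%

Total contribution margin = 150,510 × €210.16 = €31,631,181.60.
Subtracting fixed costs: EBIT = €31,631,181.60 − €11,956,400 = €19,674,781.60.
Interest = €10,419,207.00, so EBIT − I = €9,255,574.60.
DCL = total CM / (EBIT − I) = €31,631,181.60 / €9,255,574.60 = 3.4175.
%ΔEPS = DCL × %ΔSales = 3.4175 × -18.1% = -61.9%.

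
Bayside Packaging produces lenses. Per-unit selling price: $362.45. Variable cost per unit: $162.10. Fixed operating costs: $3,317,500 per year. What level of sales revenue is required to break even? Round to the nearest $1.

$6,001,637

CM per unit = $362.45 − $162.10 = $200.35; CM ratio = $200.35 / $362.45 = 0.5528.
Break-even sales = FC ÷ CM ratio = $3,317,500 × $362.45 / $200.35 = $6,001,637.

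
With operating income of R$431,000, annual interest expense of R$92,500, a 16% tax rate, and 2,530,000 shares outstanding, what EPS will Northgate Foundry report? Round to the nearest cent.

R$0.11

Pre-tax income = R$431,000 − R$92,500.00 = R$338,500.00.
After tax at 16%: net income = R$338,500.00 × 0.84 = R$284,340.00.
EPS = R$284,340.00 ÷ 2,530,000 = R$0.11.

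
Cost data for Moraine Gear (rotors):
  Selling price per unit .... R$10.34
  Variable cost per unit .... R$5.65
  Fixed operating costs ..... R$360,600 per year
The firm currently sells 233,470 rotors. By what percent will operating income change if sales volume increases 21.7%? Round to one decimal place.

Contribution at this volume is 233,470 × R$4.69 = R$1,094,974.30.
Operating income = contribution − fixed costs = R$1,094,974.30 − R$360,600 = R$734,374.30.
DOL = contribution ÷ EBIT = R$1,094,974.30 ÷ R$734,374.30 = 1.4910.
Operating income changes by 1.4910 × +21.7% = +32.4%.

+32.4%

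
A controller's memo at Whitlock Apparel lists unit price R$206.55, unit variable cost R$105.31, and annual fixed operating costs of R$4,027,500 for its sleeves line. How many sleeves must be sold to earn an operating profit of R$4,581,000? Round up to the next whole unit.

Each unit contributes R$206.55 − R$105.31 = R$101.24.
Required volume = (fixed costs + target profit) ÷ CM = (R$4,027,500 + R$4,581,000) ÷ R$101.24 = 85,030.62, so 85,031 sleeves.

85,031 sleeves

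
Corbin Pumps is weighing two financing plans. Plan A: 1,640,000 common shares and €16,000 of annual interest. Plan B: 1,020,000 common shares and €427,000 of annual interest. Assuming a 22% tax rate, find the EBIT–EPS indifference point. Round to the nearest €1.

At indifference, (EBIT − 16,000)(1 − t)/1,640,000 = (EBIT − 427,000)(1 − t)/1,020,000.
The (1 − t) factor cancels: (EBIT − 16,000) × 1,020,000 = (EBIT − 427,000) × 1,640,000.
EBIT × (1,640,000 − 1,020,000) = 427,000 × 1,640,000 − 16,000 × 1,020,000 = 683,960,000,000, so EBIT = 683,960,000,000 ÷ 620,000 = 1,103,161.29.

€1,103,161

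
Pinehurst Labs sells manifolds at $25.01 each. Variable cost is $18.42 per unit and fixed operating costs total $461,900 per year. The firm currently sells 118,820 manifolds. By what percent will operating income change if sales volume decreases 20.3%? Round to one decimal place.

Contribution at this volume is 118,820 × $6.59 = $783,023.80.
Operating income = contribution − fixed costs = $783,023.80 − $461,900 = $321,123.80.
So DOL = total CM / EBIT = $783,023.80 / $321,123.80 = 2.4384.
So EBIT moves 2.4384 × (-20.3%) = -49.5%.

-49.5%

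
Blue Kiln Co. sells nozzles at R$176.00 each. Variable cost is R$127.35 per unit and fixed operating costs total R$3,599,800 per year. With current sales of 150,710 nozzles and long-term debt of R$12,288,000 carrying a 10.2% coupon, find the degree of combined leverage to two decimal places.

2.96

At 150,710 units, contribution = 150,710 × R$48.65 = R$7,332,041.50.
Operating income = contribution − fixed costs = R$7,332,041.50 − R$3,599,800 = R$3,732,241.50. Interest = R$1,253,376.00, so EBIT − I = R$2,478,865.50.
Degree of total leverage = total CM / (EBIT − interest) = R$7,332,041.50 / R$2,478,865.50 = 2.9578.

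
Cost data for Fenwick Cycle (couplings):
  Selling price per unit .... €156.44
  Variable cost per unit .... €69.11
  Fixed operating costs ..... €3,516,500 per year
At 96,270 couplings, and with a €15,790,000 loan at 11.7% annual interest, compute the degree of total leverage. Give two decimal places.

2.76

At 96,270 units, contribution = 96,270 × €87.33 = €8,407,259.10.
Subtracting fixed costs: EBIT = €8,407,259.10 − €3,516,500 = €4,890,759.10. Interest = €1,847,430.00, so EBIT − I = €3,043,329.10.
Degree of total leverage = total CM / (EBIT − interest) = €8,407,259.10 / €3,043,329.10 = 2.7625.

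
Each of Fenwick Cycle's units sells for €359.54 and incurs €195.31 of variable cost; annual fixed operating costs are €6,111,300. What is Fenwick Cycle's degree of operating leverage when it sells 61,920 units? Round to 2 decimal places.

2.51

At 61,920 units, contribution = 61,920 × €164.23 = €10,169,121.60.
Operating income = contribution − fixed costs = €10,169,121.60 − €6,111,300 = €4,057,821.60.
So DOL = total CM / EBIT = €10,169,121.60 / €4,057,821.60 = 2.5061.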